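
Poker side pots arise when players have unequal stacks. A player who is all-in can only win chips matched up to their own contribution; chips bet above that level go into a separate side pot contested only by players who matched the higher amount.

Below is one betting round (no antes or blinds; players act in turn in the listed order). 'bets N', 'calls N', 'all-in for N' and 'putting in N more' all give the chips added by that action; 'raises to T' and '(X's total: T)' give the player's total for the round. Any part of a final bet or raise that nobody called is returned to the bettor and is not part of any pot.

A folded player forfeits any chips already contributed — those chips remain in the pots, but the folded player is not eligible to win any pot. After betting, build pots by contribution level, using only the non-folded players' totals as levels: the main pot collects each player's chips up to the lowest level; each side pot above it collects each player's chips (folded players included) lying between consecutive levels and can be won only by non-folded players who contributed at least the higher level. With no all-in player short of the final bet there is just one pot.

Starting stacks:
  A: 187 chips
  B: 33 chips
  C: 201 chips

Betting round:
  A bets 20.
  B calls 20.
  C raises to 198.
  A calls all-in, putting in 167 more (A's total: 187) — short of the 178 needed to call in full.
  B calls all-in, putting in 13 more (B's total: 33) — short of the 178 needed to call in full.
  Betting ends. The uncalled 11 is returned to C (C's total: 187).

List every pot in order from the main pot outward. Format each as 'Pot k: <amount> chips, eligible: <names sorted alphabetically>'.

Contributions (after 11 returned to C): A=187, B=33, C=187
Pot levels (distinct totals of non-folded players): 33, 187
Layer 1-33: 33 each from A, B, C = 33*3 = 99 chips; eligible A, B, C
Layer 34-187: 154 each from A, C = 154*2 = 308 chips; eligible A, C

Pot 1: 99 chips, eligible: A, B, C
Pot 2: 308 chips, eligible: A, C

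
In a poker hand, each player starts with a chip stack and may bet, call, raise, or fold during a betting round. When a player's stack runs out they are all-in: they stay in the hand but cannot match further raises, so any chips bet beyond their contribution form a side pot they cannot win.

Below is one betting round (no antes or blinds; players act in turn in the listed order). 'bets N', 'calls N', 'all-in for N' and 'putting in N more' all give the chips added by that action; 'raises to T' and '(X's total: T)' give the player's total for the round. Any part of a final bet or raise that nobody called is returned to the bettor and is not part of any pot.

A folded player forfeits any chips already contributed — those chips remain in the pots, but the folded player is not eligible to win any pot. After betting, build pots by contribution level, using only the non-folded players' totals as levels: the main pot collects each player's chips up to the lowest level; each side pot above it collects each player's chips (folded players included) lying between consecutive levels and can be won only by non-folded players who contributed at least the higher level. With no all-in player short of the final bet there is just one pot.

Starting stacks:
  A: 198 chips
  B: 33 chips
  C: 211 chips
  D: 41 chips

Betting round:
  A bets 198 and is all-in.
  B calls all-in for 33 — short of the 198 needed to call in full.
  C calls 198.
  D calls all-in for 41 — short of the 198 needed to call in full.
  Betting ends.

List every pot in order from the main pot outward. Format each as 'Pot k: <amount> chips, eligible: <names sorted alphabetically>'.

Contributions: A=198, B=33, C=198, D=41
Pot levels (distinct totals of non-folded players): 33, 41, 198
Layer 1-33: 33 each from A, B, C, D = 33*4 = 132 chips; eligible A, B, C, D
Layer 34-41: 8 each from A, C, D = 8*3 = 24 chips; eligible A, C, D
Layer 42-198: 157 each from A, C = 157*2 = 314 chips; eligible A, C

Pot 1: 132 chips, eligible: A, B, C, D
Pot 2: 24 chips, eligible: A, C, D
Pot 3: 314 chips, eligible: A, C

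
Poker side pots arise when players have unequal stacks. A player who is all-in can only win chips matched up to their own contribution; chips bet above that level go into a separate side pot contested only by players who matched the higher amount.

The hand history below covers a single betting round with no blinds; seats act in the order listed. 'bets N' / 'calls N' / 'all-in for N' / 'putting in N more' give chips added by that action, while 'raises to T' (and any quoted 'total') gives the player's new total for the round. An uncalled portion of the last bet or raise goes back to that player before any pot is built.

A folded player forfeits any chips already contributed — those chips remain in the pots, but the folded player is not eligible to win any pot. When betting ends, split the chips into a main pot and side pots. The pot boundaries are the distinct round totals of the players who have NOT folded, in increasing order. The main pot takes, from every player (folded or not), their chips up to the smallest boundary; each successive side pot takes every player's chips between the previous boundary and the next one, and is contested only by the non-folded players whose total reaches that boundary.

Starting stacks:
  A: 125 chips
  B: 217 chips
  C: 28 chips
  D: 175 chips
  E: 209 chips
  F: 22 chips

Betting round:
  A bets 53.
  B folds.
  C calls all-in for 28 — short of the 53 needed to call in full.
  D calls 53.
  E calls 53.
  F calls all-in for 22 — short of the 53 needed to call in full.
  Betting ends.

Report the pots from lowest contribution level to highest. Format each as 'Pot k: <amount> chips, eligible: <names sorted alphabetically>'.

Pot 1: 110 chips, eligible: A, C, D, E, F
Pot 2: 24 chips, eligible: A, C, D, E
Pot 3: 75 chips, eligible: A, D, E

Derivation:
Contributions: A=53, C=28, D=53, E=53, F=22
Folded: B
Pot levels (distinct totals of non-folded players): 22, 28, 53
Layer 1-22: 22 each from A, C, D, E, F = 22*5 = 110 chips; eligible A, C, D, E, F
Layer 23-28: 6 each from A, C, D, E = 6*4 = 24 chips; eligible A, C, D, E
Layer 29-53: 25 each from A, D, E = 25*3 = 75 chips; eligible A, D, E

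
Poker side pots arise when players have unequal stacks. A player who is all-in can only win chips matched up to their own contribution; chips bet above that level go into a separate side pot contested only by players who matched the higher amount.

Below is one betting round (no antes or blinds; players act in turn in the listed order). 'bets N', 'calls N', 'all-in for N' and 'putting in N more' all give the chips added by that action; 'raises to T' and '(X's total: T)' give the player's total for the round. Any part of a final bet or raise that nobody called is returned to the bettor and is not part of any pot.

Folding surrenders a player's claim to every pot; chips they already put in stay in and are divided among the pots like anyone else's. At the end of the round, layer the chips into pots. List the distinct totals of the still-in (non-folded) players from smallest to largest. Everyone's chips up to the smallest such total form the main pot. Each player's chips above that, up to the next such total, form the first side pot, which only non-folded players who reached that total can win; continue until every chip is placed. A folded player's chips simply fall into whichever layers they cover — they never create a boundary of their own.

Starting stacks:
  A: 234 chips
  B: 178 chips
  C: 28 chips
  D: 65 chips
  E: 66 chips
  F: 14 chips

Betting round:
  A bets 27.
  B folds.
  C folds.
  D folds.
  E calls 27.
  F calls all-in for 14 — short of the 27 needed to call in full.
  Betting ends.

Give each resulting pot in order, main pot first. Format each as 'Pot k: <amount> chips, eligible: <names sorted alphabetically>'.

Pot 1: 42 chips, eligible: A, E, F
Pot 2: 26 chips, eligible: A, E

Derivation:
Contributions: A=27, E=27, F=14
Folded: B, C, D
Pot levels (distinct totals of non-folded players): 14, 27
Layer 1-14: 14 each from A, E, F = 14*3 = 42 chips; eligible A, E, F
Layer 15-27: 13 each from A, E = 13*2 = 26 chips; eligible A, E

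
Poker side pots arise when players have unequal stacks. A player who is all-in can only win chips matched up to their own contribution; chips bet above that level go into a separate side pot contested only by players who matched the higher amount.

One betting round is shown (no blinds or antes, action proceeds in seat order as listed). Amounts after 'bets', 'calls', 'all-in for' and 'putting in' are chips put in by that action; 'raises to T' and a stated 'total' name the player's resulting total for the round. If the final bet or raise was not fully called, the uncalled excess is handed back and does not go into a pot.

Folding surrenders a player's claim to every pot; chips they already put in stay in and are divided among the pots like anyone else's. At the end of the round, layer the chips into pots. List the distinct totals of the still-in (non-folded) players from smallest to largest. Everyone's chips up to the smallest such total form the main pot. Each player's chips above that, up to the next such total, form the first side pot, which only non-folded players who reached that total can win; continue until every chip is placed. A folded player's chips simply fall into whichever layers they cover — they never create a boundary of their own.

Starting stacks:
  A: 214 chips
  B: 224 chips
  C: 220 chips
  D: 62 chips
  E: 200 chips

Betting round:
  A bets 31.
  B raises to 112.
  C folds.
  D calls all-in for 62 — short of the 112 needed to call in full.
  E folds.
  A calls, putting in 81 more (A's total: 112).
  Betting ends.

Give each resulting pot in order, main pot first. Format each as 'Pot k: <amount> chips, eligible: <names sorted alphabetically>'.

Pot 1: 186 chips, eligible: A, B, D
Pot 2: 100 chips, eligible: A, B

Derivation:
Contributions: A=112, B=112, D=62
Folded: C, E
Pot levels (distinct totals of non-folded players): 62, 112
Layer 1-62: 62 each from A, B, D = 62*3 = 186 chips; eligible A, B, D
Layer 63-112: 50 each from A, B = 50*2 = 100 chips; eligible A, B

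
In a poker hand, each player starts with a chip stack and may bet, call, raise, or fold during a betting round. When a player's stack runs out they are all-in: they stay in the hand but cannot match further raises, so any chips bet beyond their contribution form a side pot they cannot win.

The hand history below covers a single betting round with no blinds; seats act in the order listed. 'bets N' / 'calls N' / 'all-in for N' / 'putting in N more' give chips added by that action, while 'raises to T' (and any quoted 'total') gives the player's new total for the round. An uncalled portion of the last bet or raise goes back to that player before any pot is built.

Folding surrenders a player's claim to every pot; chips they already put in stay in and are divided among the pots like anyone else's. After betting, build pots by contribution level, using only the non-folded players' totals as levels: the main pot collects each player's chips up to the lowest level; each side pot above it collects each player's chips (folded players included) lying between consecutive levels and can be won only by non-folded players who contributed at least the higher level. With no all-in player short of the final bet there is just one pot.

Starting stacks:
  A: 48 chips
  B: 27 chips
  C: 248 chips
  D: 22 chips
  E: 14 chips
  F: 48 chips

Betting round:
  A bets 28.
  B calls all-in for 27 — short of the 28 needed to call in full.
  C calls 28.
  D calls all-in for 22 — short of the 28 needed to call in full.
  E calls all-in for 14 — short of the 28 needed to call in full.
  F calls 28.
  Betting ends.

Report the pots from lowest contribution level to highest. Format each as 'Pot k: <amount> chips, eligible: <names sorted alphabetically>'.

Contributions: A=28, B=27, C=28, D=22, E=14, F=28
Pot levels (distinct totals of non-folded players): 14, 22, 27, 28
Layer 1-14: 14 each from A, B, C, D, E, F = 14*6 = 84 chips; eligible A, B, C, D, E, F
Layer 15-22: 8 each from A, B, C, D, F = 8*5 = 40 chips; eligible A, B, C, D, F
Layer 23-27: 5 each from A, B, C, F = 5*4 = 20 chips; eligible A, B, C, F
Layer 28-28: 1 each from A, C, F = 1*3 = 3 chips; eligible A, C, F

Pot 1: 84 chips, eligible: A, B, C, D, E, F
Pot 2: 40 chips, eligible: A, B, C, D, F
Pot 3: 20 chips, eligible: A, B, C, F
Pot 4: 3 chips, eligible: A, C, F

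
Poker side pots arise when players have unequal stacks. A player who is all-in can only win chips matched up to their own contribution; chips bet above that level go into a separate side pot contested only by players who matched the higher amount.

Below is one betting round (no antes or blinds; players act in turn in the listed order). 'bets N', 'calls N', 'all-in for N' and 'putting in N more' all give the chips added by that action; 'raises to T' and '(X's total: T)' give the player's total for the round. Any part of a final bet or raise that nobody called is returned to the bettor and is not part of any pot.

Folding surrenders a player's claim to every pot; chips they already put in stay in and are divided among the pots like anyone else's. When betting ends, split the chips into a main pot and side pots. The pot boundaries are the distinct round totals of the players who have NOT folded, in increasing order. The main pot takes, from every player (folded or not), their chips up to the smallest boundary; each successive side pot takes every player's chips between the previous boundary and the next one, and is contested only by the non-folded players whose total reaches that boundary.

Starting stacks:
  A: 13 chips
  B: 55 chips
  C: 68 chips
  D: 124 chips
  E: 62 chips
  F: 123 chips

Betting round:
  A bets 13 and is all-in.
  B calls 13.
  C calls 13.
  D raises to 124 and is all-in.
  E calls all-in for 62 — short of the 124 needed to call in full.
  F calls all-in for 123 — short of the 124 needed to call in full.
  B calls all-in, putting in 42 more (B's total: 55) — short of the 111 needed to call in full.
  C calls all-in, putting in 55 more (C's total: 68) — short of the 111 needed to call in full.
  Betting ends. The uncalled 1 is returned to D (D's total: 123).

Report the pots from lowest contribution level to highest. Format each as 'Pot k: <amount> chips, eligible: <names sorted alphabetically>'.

Contributions (after 1 returned to D): A=13, B=55, C=68, D=123, E=62, F=123
Pot levels (distinct totals of non-folded players): 13, 55, 62, 68, 123
Layer 1-13: 13 each from A, B, C, D, E, F = 13*6 = 78 chips; eligible A, B, C, D, E, F
Layer 14-55: 42 each from B, C, D, E, F = 42*5 = 210 chips; eligible B, C, D, E, F
Layer 56-62: 7 each from C, D, E, F = 7*4 = 28 chips; eligible C, D, E, F
Layer 63-68: 6 each from C, D, F = 6*3 = 18 chips; eligible C, D, F
Layer 69-123: 55 each from D, F = 55*2 = 110 chips; eligible D, F

Pot 1: 78 chips, eligible: A, B, C, D, E, F
Pot 2: 210 chips, eligible: B, C, D, E, F
Pot 3: 28 chips, eligible: C, D, E, F
Pot 4: 18 chips, eligible: C, D, F
Pot 5: 110 chips, eligible: D, F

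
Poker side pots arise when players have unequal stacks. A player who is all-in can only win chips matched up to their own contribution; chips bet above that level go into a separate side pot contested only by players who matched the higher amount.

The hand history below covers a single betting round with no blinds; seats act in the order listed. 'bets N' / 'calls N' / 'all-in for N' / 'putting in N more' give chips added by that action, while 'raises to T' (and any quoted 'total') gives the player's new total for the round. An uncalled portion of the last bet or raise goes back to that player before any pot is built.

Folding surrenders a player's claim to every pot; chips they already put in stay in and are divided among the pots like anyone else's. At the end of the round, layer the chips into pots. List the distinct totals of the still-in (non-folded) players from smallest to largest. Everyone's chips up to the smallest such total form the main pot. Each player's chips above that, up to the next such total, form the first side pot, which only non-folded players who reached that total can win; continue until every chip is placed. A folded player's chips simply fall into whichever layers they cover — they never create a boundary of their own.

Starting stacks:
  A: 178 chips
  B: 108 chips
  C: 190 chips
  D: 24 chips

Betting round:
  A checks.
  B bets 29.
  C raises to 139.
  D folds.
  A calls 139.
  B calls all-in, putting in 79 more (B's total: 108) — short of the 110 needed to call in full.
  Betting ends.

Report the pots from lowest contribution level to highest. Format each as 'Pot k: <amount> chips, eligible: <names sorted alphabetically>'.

Pot 1: 324 chips, eligible: A, B, C
Pot 2: 62 chips, eligible: A, C

Derivation:
Contributions: A=139, B=108, C=139
Folded: D
Pot levels (distinct totals of non-folded players): 108, 139
Layer 1-108: 108 each from A, B, C = 108*3 = 324 chips; eligible A, B, C
Layer 109-139: 31 each from A, C = 31*2 = 62 chips; eligible A, C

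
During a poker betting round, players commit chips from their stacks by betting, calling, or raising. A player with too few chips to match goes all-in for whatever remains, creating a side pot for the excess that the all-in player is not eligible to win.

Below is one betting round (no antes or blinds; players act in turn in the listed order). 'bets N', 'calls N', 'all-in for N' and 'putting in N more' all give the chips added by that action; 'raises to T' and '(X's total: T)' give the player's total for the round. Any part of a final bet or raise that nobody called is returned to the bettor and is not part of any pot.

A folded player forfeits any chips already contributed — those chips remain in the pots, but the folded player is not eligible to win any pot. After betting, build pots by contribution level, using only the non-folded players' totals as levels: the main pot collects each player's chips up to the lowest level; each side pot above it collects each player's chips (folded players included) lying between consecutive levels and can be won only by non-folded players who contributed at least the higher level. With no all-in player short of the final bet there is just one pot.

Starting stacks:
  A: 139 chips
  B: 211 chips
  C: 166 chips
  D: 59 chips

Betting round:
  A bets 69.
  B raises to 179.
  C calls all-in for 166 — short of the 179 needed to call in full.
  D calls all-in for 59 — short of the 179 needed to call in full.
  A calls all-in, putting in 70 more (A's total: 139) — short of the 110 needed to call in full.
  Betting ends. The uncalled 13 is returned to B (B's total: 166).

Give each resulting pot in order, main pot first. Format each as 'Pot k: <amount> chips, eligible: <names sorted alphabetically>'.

Pot 1: 236 chips, eligible: A, B, C, D
Pot 2: 240 chips, eligible: A, B, C
Pot 3: 54 chips, eligible: B, C

Derivation:
Contributions (after 13 returned to B): A=139, B=166, C=166, D=59
Pot levels (distinct totals of non-folded players): 59, 139, 166
Layer 1-59: 59 each from A, B, C, D = 59*4 = 236 chips; eligible A, B, C, D
Layer 60-139: 80 each from A, B, C = 80*3 = 240 chips; eligible A, B, C
Layer 140-166: 27 each from B, C = 27*2 = 54 chips; eligible B, C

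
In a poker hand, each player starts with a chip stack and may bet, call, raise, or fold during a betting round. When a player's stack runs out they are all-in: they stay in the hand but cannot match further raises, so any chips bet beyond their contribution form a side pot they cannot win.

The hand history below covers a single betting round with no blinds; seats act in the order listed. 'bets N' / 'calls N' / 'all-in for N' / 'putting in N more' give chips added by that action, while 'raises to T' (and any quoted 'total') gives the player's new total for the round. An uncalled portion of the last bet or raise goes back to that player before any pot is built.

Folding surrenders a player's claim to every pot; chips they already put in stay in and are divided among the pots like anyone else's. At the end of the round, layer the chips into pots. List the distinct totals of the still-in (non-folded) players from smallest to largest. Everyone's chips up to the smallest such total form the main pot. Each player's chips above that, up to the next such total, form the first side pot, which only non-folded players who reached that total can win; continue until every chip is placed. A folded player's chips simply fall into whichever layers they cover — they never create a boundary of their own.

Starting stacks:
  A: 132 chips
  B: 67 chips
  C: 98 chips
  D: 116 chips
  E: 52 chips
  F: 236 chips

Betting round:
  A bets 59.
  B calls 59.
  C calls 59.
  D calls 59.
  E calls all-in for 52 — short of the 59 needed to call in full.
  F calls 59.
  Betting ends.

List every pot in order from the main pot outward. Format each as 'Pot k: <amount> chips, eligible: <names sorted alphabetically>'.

Contributions: A=59, B=59, C=59, D=59, E=52, F=59
Pot levels (distinct totals of non-folded players): 52, 59
Layer 1-52: 52 each from A, B, C, D, E, F = 52*6 = 312 chips; eligible A, B, C, D, E, F
Layer 53-59: 7 each from A, B, C, D, F = 7*5 = 35 chips; eligible A, B, C, D, F

Pot 1: 312 chips, eligible: A, B, C, D, E, F
Pot 2: 35 chips, eligible: A, B, C, D, F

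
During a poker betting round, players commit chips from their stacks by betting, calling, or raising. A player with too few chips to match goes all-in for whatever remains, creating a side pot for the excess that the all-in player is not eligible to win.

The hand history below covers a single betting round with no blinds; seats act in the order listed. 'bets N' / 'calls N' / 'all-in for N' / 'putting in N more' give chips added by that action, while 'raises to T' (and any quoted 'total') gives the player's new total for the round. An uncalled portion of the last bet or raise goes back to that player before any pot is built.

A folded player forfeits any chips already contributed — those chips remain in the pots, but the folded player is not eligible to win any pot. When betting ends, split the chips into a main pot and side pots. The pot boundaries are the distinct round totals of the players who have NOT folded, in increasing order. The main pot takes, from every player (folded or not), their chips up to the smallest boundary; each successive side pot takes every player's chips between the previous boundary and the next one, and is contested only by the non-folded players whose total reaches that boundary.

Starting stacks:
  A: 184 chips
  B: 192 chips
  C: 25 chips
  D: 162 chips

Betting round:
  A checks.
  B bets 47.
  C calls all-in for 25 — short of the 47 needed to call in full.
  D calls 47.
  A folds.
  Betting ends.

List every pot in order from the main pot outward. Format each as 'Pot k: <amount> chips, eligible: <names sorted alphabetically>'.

Pot 1: 75 chips, eligible: B, C, D
Pot 2: 44 chips, eligible: B, D

Derivation:
Contributions: B=47, C=25, D=47
Folded: A
Pot levels (distinct totals of non-folded players): 25, 47
Layer 1-25: 25 each from B, C, D = 25*3 = 75 chips; eligible B, C, D
Layer 26-47: 22 each from B, D = 22*2 = 44 chips; eligible B, D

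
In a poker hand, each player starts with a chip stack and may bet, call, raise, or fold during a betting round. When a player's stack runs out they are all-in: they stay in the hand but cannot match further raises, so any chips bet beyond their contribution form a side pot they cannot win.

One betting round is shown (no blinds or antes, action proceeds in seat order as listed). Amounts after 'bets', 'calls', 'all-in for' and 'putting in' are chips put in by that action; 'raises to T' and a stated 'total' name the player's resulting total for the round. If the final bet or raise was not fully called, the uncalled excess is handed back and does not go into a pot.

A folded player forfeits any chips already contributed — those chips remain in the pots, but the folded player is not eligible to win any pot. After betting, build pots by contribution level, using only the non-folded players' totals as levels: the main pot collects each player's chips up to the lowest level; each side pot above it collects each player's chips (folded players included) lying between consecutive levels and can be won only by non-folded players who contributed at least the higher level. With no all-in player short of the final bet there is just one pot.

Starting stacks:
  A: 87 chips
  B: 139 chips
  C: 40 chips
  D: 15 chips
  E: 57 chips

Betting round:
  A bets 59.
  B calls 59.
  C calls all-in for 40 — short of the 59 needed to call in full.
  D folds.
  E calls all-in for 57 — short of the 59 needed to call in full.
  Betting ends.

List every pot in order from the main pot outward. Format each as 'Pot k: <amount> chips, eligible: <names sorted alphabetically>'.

Contributions: A=59, B=59, C=40, E=57
Folded: D
Pot levels (distinct totals of non-folded players): 40, 57, 59
Layer 1-40: 40 each from A, B, C, E = 40*4 = 160 chips; eligible A, B, C, E
Layer 41-57: 17 each from A, B, E = 17*3 = 51 chips; eligible A, B, E
Layer 58-59: 2 each from A, B = 2*2 = 4 chips; eligible A, B

Pot 1: 160 chips, eligible: A, B, C, E
Pot 2: 51 chips, eligible: A, B, E
Pot 3: 4 chips, eligible: A, B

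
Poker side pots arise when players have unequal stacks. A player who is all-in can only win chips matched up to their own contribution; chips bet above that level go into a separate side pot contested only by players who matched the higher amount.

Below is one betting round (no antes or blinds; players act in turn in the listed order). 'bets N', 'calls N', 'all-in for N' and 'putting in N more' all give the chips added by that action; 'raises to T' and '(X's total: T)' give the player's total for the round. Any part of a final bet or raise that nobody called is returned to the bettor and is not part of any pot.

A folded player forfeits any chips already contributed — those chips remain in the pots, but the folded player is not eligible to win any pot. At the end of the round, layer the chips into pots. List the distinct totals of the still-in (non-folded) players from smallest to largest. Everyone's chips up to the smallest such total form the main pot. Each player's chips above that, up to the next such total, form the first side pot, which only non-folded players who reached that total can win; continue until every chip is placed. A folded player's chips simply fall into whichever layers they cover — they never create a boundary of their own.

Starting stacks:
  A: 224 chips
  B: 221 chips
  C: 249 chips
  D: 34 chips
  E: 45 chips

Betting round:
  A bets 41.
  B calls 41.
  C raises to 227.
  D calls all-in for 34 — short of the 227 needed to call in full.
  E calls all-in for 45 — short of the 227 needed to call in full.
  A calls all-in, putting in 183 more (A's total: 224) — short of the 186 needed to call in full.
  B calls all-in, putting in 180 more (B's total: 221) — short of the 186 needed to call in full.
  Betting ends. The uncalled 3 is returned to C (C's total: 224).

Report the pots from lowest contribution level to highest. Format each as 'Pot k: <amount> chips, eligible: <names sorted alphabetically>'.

Contributions (after 3 returned to C): A=224, B=221, C=224, D=34, E=45
Pot levels (distinct totals of non-folded players): 34, 45, 221, 224
Layer 1-34: 34 each from A, B, C, D, E = 34*5 = 170 chips; eligible A, B, C, D, E
Layer 35-45: 11 each from A, B, C, E = 11*4 = 44 chips; eligible A, B, C, E
Layer 46-221: 176 each from A, B, C = 176*3 = 528 chips; eligible A, B, C
Layer 222-224: 3 each from A, C = 3*2 = 6 chips; eligible A, C

Pot 1: 170 chips, eligible: A, B, C, D, E
Pot 2: 44 chips, eligible: A, B, C, E
Pot 3: 528 chips, eligible: A, B, C
Pot 4: 6 chips, eligible: A, C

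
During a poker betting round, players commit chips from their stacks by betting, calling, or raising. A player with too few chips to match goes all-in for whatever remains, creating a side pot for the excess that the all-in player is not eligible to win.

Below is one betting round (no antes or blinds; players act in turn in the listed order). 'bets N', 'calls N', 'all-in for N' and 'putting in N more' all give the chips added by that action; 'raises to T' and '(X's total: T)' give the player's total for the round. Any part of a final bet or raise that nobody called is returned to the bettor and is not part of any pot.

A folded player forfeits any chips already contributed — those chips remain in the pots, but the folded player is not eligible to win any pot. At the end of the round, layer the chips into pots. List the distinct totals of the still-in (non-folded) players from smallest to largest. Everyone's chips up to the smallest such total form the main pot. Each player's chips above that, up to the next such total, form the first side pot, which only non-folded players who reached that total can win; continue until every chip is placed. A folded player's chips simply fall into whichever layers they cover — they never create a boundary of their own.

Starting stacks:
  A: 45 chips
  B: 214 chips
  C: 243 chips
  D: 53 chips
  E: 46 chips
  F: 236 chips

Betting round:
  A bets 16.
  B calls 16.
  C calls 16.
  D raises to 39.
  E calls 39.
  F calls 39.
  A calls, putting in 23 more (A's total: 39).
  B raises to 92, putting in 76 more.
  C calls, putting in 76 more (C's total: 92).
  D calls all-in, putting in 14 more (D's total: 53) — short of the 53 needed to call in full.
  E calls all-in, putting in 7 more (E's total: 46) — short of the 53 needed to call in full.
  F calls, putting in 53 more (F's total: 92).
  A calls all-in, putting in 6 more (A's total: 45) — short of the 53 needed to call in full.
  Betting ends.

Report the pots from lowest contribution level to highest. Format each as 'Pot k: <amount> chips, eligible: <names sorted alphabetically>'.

Contributions: A=45, B=92, C=92, D=53, E=46, F=92
Pot levels (distinct totals of non-folded players): 45, 46, 53, 92
Layer 1-45: 45 each from A, B, C, D, E, F = 45*6 = 270 chips; eligible A, B, C, D, E, F
Layer 46-46: 1 each from B, C, D, E, F = 1*5 = 5 chips; eligible B, C, D, E, F
Layer 47-53: 7 each from B, C, D, F = 7*4 = 28 chips; eligible B, C, D, F
Layer 54-92: 39 each from B, C, F = 39*3 = 117 chips; eligible B, C, F

Pot 1: 270 chips, eligible: A, B, C, D, E, F
Pot 2: 5 chips, eligible: B, C, D, E, F
Pot 3: 28 chips, eligible: B, C, D, F
Pot 4: 117 chips, eligible: B, C, F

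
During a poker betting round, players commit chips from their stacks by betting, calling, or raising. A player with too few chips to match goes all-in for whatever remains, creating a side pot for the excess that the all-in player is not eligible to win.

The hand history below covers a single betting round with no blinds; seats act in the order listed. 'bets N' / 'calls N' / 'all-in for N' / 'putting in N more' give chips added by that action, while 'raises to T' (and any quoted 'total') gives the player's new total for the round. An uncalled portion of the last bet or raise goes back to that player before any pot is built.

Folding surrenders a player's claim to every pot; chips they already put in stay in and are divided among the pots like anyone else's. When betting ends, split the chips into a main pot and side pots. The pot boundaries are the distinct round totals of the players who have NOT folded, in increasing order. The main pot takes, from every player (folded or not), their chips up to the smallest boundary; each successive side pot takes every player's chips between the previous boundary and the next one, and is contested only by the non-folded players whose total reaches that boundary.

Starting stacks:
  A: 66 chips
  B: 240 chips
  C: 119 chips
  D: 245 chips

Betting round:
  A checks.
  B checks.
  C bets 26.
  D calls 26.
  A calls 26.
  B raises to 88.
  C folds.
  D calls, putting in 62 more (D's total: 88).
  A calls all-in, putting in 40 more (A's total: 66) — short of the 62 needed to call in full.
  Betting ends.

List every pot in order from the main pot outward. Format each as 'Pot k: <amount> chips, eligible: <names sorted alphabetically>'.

Contributions: A=66, B=88, C=26, D=88
Folded: C
Pot levels (distinct totals of non-folded players): 66, 88
Layer 1-66: A 66 + B 66 + C 26 + D 66 = 224 chips; eligible A, B, D
Layer 67-88: 22 each from B, D = 22*2 = 44 chips; eligible B, D

Pot 1: 224 chips, eligible: A, B, D
Pot 2: 44 chips, eligible: B, D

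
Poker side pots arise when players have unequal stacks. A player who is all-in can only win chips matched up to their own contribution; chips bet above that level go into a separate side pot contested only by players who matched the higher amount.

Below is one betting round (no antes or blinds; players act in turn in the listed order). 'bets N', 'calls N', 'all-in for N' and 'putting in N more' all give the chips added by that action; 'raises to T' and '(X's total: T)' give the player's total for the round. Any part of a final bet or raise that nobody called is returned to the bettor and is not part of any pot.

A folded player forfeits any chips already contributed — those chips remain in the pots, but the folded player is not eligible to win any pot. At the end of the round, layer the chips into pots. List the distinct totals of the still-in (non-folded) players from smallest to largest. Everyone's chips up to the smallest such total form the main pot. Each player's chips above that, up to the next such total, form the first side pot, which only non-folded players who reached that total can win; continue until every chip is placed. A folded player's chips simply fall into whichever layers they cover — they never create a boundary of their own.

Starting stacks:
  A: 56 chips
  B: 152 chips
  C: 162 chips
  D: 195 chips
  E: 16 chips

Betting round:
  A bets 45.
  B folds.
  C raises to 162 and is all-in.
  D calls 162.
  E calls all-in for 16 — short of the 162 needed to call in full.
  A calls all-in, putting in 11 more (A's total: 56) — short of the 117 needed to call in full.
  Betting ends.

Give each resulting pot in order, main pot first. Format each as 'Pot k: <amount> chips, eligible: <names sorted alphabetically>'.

Contributions: A=56, C=162, D=162, E=16
Folded: B
Pot levels (distinct totals of non-folded players): 16, 56, 162
Layer 1-16: 16 each from A, C, D, E = 16*4 = 64 chips; eligible A, C, D, E
Layer 17-56: 40 each from A, C, D = 40*3 = 120 chips; eligible A, C, D
Layer 57-162: 106 each from C, D = 106*2 = 212 chips; eligible C, D

Pot 1: 64 chips, eligible: A, C, D, E
Pot 2: 120 chips, eligible: A, C, D
Pot 3: 212 chips, eligible: C, D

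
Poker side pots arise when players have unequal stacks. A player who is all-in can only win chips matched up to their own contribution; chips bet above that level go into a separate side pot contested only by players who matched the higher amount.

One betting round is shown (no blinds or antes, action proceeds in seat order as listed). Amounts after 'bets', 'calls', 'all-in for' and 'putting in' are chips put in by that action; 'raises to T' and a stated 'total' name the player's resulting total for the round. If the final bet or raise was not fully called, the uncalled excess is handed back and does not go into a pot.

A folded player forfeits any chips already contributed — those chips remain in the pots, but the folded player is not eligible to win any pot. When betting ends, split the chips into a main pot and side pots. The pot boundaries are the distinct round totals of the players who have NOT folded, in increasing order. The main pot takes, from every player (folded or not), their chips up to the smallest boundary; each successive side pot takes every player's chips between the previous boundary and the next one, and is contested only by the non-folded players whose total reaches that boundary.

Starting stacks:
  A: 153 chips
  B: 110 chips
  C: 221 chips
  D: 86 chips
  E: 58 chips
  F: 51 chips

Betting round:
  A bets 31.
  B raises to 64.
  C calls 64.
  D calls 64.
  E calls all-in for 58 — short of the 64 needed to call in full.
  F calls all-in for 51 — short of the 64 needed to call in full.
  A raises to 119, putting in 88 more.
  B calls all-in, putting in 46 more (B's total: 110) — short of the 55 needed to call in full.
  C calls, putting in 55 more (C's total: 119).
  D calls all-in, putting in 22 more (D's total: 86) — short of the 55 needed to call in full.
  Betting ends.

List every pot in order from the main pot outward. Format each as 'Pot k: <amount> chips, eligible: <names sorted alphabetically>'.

Pot 1: 306 chips, eligible: A, B, C, D, E, F
Pot 2: 35 chips, eligible: A, B, C, D, E
Pot 3: 112 chips, eligible: A, B, C, D
Pot 4: 72 chips, eligible: A, B, C
Pot 5: 18 chips, eligible: A, C

Derivation:
Contributions: A=119, B=110, C=119, D=86, E=58, F=51
Pot levels (distinct totals of non-folded players): 51, 58, 86, 110, 119
Layer 1-51: 51 each from A, B, C, D, E, F = 51*6 = 306 chips; eligible A, B, C, D, E, F
Layer 52-58: 7 each from A, B, C, D, E = 7*5 = 35 chips; eligible A, B, C, D, E
Layer 59-86: 28 each from A, B, C, D = 28*4 = 112 chips; eligible A, B, C, D
Layer 87-110: 24 each from A, B, C = 24*3 = 72 chips; eligible A, B, C
Layer 111-119: 9 each from A, C = 9*2 = 18 chips; eligible A, C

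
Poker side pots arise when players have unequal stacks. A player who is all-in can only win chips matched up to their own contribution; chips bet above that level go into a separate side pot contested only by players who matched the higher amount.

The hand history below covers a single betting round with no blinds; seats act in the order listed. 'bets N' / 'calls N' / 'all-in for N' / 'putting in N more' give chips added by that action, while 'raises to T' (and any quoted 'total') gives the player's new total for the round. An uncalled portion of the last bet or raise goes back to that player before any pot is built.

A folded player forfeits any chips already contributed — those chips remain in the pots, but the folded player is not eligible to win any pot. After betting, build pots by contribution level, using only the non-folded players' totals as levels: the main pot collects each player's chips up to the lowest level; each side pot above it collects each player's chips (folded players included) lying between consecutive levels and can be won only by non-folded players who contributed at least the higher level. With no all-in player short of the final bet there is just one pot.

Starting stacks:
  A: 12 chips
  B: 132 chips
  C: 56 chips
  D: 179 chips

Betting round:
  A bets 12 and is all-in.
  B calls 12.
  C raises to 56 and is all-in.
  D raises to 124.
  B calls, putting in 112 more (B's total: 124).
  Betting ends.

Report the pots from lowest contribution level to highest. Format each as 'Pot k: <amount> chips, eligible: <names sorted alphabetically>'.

Pot 1: 48 chips, eligible: A, B, C, D
Pot 2: 132 chips, eligible: B, C, D
Pot 3: 136 chips, eligible: B, D

Derivation:
Contributions: A=12, B=124, C=56, D=124
Pot levels (distinct totals of non-folded players): 12, 56, 124
Layer 1-12: 12 each from A, B, C, D = 12*4 = 48 chips; eligible A, B, C, D
Layer 13-56: 44 each from B, C, D = 44*3 = 132 chips; eligible B, C, D
Layer 57-124: 68 each from B, D = 68*2 = 136 chips; eligible B, D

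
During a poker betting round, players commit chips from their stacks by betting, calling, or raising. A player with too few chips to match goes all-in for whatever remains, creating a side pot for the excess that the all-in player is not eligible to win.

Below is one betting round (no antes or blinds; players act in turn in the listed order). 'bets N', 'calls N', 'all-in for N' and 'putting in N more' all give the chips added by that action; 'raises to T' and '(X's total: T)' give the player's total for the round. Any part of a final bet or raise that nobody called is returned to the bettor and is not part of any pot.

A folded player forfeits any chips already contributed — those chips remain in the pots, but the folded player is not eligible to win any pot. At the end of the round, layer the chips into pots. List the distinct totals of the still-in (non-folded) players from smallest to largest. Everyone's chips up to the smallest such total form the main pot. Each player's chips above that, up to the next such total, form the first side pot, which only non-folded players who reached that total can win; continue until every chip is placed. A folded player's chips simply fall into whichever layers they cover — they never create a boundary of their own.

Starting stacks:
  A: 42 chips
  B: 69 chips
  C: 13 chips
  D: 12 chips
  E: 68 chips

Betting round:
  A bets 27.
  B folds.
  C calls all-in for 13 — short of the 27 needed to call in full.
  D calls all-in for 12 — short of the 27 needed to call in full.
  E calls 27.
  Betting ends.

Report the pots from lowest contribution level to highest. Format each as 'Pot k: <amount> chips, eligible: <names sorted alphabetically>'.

Contributions: A=27, C=13, D=12, E=27
Folded: B
Pot levels (distinct totals of non-folded players): 12, 13, 27
Layer 1-12: 12 each from A, C, D, E = 12*4 = 48 chips; eligible A, C, D, E
Layer 13-13: 1 each from A, C, E = 1*3 = 3 chips; eligible A, C, E
Layer 14-27: 14 each from A, E = 14*2 = 28 chips; eligible A, E

Pot 1: 48 chips, eligible: A, C, D, E
Pot 2: 3 chips, eligible: A, C, E
Pot 3: 28 chips, eligible: A, E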